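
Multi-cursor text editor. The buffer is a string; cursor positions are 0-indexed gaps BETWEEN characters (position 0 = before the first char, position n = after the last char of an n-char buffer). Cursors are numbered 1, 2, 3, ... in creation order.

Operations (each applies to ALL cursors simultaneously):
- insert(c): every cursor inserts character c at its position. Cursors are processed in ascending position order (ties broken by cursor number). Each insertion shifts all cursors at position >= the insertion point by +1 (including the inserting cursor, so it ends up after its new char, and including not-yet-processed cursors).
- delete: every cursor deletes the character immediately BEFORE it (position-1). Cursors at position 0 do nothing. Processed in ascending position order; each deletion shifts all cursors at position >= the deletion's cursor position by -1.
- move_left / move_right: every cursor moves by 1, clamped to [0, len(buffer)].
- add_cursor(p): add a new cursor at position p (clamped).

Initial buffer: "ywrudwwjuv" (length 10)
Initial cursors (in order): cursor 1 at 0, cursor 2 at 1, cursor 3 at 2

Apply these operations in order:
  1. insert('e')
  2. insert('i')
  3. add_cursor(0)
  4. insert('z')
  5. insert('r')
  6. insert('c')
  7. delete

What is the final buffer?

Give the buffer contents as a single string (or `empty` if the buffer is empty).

Answer: zreizryeizrweizrrudwwjuv

Derivation:
After op 1 (insert('e')): buffer="eyewerudwwjuv" (len 13), cursors c1@1 c2@3 c3@5, authorship 1.2.3........
After op 2 (insert('i')): buffer="eiyeiweirudwwjuv" (len 16), cursors c1@2 c2@5 c3@8, authorship 11.22.33........
After op 3 (add_cursor(0)): buffer="eiyeiweirudwwjuv" (len 16), cursors c4@0 c1@2 c2@5 c3@8, authorship 11.22.33........
After op 4 (insert('z')): buffer="zeizyeizweizrudwwjuv" (len 20), cursors c4@1 c1@4 c2@8 c3@12, authorship 4111.222.333........
After op 5 (insert('r')): buffer="zreizryeizrweizrrudwwjuv" (len 24), cursors c4@2 c1@6 c2@11 c3@16, authorship 441111.2222.3333........
After op 6 (insert('c')): buffer="zrceizrcyeizrcweizrcrudwwjuv" (len 28), cursors c4@3 c1@8 c2@14 c3@20, authorship 44411111.22222.33333........
After op 7 (delete): buffer="zreizryeizrweizrrudwwjuv" (len 24), cursors c4@2 c1@6 c2@11 c3@16, authorship 441111.2222.3333........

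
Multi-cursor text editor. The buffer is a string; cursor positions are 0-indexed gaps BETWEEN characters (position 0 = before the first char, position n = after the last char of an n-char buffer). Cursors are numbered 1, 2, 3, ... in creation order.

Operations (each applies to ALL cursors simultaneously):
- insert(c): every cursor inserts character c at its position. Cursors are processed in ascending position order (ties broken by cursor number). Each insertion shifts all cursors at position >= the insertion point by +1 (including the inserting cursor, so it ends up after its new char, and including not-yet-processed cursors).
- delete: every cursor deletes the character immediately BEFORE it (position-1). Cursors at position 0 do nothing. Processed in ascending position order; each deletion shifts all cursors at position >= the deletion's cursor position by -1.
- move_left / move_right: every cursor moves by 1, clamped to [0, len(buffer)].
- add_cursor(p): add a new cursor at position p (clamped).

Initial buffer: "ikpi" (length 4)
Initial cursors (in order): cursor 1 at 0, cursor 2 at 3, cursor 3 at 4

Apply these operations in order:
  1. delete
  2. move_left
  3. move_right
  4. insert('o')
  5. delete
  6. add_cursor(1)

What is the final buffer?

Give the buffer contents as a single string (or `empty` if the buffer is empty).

Answer: ik

Derivation:
After op 1 (delete): buffer="ik" (len 2), cursors c1@0 c2@2 c3@2, authorship ..
After op 2 (move_left): buffer="ik" (len 2), cursors c1@0 c2@1 c3@1, authorship ..
After op 3 (move_right): buffer="ik" (len 2), cursors c1@1 c2@2 c3@2, authorship ..
After op 4 (insert('o')): buffer="iokoo" (len 5), cursors c1@2 c2@5 c3@5, authorship .1.23
After op 5 (delete): buffer="ik" (len 2), cursors c1@1 c2@2 c3@2, authorship ..
After op 6 (add_cursor(1)): buffer="ik" (len 2), cursors c1@1 c4@1 c2@2 c3@2, authorship ..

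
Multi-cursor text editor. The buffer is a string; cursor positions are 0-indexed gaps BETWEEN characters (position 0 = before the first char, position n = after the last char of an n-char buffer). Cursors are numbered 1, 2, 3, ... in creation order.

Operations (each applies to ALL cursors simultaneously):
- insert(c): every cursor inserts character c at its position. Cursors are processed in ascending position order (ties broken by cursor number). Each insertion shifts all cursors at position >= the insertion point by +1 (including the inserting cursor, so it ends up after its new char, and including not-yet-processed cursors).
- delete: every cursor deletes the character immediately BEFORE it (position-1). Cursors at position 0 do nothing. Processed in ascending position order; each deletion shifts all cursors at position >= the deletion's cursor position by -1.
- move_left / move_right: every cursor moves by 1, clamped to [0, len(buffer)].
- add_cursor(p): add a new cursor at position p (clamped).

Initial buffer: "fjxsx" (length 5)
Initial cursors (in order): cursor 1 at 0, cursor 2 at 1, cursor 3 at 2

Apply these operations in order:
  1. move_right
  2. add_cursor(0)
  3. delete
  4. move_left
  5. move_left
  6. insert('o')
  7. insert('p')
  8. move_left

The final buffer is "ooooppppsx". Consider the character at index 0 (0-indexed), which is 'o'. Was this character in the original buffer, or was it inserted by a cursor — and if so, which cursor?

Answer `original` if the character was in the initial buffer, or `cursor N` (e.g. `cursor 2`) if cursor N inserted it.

After op 1 (move_right): buffer="fjxsx" (len 5), cursors c1@1 c2@2 c3@3, authorship .....
After op 2 (add_cursor(0)): buffer="fjxsx" (len 5), cursors c4@0 c1@1 c2@2 c3@3, authorship .....
After op 3 (delete): buffer="sx" (len 2), cursors c1@0 c2@0 c3@0 c4@0, authorship ..
After op 4 (move_left): buffer="sx" (len 2), cursors c1@0 c2@0 c3@0 c4@0, authorship ..
After op 5 (move_left): buffer="sx" (len 2), cursors c1@0 c2@0 c3@0 c4@0, authorship ..
After op 6 (insert('o')): buffer="oooosx" (len 6), cursors c1@4 c2@4 c3@4 c4@4, authorship 1234..
After op 7 (insert('p')): buffer="ooooppppsx" (len 10), cursors c1@8 c2@8 c3@8 c4@8, authorship 12341234..
After op 8 (move_left): buffer="ooooppppsx" (len 10), cursors c1@7 c2@7 c3@7 c4@7, authorship 12341234..
Authorship (.=original, N=cursor N): 1 2 3 4 1 2 3 4 . .
Index 0: author = 1

Answer: cursor 1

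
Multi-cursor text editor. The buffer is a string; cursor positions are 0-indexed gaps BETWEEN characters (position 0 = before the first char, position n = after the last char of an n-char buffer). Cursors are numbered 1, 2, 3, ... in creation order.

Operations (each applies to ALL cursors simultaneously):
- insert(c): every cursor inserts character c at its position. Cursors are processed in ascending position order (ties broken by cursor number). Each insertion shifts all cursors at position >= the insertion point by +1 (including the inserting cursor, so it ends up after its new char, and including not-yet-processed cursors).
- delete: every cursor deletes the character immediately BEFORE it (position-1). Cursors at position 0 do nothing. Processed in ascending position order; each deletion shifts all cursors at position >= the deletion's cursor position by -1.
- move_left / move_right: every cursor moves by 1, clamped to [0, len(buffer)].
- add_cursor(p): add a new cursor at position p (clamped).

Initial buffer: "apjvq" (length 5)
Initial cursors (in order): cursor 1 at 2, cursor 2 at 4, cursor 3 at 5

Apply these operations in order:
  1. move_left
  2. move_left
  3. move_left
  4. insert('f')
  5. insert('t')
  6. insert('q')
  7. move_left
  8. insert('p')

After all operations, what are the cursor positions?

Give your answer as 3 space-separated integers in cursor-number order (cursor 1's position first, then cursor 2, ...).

After op 1 (move_left): buffer="apjvq" (len 5), cursors c1@1 c2@3 c3@4, authorship .....
After op 2 (move_left): buffer="apjvq" (len 5), cursors c1@0 c2@2 c3@3, authorship .....
After op 3 (move_left): buffer="apjvq" (len 5), cursors c1@0 c2@1 c3@2, authorship .....
After op 4 (insert('f')): buffer="fafpfjvq" (len 8), cursors c1@1 c2@3 c3@5, authorship 1.2.3...
After op 5 (insert('t')): buffer="ftaftpftjvq" (len 11), cursors c1@2 c2@5 c3@8, authorship 11.22.33...
After op 6 (insert('q')): buffer="ftqaftqpftqjvq" (len 14), cursors c1@3 c2@7 c3@11, authorship 111.222.333...
After op 7 (move_left): buffer="ftqaftqpftqjvq" (len 14), cursors c1@2 c2@6 c3@10, authorship 111.222.333...
After op 8 (insert('p')): buffer="ftpqaftpqpftpqjvq" (len 17), cursors c1@3 c2@8 c3@13, authorship 1111.2222.3333...

Answer: 3 8 13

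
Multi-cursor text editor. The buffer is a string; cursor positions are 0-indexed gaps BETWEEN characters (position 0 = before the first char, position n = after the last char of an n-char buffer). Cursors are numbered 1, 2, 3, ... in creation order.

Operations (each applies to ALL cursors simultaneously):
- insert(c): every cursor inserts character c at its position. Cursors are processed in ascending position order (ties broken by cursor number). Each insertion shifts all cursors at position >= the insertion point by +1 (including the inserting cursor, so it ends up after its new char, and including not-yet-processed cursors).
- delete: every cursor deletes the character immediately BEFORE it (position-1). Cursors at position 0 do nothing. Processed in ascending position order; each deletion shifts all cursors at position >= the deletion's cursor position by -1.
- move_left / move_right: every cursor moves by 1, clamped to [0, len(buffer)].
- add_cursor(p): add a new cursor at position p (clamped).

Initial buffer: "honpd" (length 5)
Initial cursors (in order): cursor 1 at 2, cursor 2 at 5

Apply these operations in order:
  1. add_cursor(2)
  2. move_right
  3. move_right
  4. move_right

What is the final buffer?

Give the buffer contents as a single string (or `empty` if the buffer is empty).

Answer: honpd

Derivation:
After op 1 (add_cursor(2)): buffer="honpd" (len 5), cursors c1@2 c3@2 c2@5, authorship .....
After op 2 (move_right): buffer="honpd" (len 5), cursors c1@3 c3@3 c2@5, authorship .....
After op 3 (move_right): buffer="honpd" (len 5), cursors c1@4 c3@4 c2@5, authorship .....
After op 4 (move_right): buffer="honpd" (len 5), cursors c1@5 c2@5 c3@5, authorship .....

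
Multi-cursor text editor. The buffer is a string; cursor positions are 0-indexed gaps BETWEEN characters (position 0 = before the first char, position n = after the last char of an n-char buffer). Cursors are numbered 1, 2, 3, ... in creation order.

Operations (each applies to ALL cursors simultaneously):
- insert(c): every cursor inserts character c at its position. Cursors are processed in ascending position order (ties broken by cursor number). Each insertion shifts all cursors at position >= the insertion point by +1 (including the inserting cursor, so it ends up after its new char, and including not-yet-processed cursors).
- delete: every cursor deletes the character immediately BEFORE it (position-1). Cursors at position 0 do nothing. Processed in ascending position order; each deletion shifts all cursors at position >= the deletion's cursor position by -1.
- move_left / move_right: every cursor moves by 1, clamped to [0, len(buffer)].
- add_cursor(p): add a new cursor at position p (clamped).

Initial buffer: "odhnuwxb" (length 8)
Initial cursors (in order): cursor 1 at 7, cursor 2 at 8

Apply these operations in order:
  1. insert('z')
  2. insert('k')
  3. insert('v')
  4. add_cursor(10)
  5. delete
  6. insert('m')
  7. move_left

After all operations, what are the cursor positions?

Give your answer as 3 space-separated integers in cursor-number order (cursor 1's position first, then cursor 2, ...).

Answer: 9 13 9

Derivation:
After op 1 (insert('z')): buffer="odhnuwxzbz" (len 10), cursors c1@8 c2@10, authorship .......1.2
After op 2 (insert('k')): buffer="odhnuwxzkbzk" (len 12), cursors c1@9 c2@12, authorship .......11.22
After op 3 (insert('v')): buffer="odhnuwxzkvbzkv" (len 14), cursors c1@10 c2@14, authorship .......111.222
After op 4 (add_cursor(10)): buffer="odhnuwxzkvbzkv" (len 14), cursors c1@10 c3@10 c2@14, authorship .......111.222
After op 5 (delete): buffer="odhnuwxzbzk" (len 11), cursors c1@8 c3@8 c2@11, authorship .......1.22
After op 6 (insert('m')): buffer="odhnuwxzmmbzkm" (len 14), cursors c1@10 c3@10 c2@14, authorship .......113.222
After op 7 (move_left): buffer="odhnuwxzmmbzkm" (len 14), cursors c1@9 c3@9 c2@13, authorship .......113.222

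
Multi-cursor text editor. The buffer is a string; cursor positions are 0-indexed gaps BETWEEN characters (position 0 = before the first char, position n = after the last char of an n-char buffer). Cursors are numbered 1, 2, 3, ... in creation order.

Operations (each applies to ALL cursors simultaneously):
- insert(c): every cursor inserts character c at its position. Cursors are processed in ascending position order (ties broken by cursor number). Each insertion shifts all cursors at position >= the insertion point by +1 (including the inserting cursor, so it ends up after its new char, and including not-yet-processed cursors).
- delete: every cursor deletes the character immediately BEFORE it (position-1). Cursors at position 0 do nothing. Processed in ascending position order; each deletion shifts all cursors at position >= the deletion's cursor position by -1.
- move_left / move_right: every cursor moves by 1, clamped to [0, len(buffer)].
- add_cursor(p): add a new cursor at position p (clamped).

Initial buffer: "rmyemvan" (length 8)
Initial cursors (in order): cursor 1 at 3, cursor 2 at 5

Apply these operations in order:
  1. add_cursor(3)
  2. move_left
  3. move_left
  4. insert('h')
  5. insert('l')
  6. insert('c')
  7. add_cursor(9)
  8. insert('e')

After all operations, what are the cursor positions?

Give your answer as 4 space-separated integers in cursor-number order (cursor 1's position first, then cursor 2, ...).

Answer: 9 16 9 12

Derivation:
After op 1 (add_cursor(3)): buffer="rmyemvan" (len 8), cursors c1@3 c3@3 c2@5, authorship ........
After op 2 (move_left): buffer="rmyemvan" (len 8), cursors c1@2 c3@2 c2@4, authorship ........
After op 3 (move_left): buffer="rmyemvan" (len 8), cursors c1@1 c3@1 c2@3, authorship ........
After op 4 (insert('h')): buffer="rhhmyhemvan" (len 11), cursors c1@3 c3@3 c2@6, authorship .13..2.....
After op 5 (insert('l')): buffer="rhhllmyhlemvan" (len 14), cursors c1@5 c3@5 c2@9, authorship .1313..22.....
After op 6 (insert('c')): buffer="rhhllccmyhlcemvan" (len 17), cursors c1@7 c3@7 c2@12, authorship .131313..222.....
After op 7 (add_cursor(9)): buffer="rhhllccmyhlcemvan" (len 17), cursors c1@7 c3@7 c4@9 c2@12, authorship .131313..222.....
After op 8 (insert('e')): buffer="rhhllcceemyehlceemvan" (len 21), cursors c1@9 c3@9 c4@12 c2@16, authorship .13131313..42222.....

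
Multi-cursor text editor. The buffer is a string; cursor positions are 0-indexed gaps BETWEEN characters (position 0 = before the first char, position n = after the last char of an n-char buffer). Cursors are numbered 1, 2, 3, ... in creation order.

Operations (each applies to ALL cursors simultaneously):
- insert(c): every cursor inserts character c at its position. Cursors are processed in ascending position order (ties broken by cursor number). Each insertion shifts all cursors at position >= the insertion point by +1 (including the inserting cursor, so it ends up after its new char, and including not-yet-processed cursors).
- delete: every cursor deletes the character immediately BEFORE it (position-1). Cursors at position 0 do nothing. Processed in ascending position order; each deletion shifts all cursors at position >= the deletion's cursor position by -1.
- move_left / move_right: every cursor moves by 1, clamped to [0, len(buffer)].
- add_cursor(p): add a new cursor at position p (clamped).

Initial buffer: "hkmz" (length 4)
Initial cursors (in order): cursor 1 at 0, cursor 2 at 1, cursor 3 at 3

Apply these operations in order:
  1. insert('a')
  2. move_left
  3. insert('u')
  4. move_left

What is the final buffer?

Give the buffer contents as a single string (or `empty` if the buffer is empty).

Answer: uahuakmuaz

Derivation:
After op 1 (insert('a')): buffer="ahakmaz" (len 7), cursors c1@1 c2@3 c3@6, authorship 1.2..3.
After op 2 (move_left): buffer="ahakmaz" (len 7), cursors c1@0 c2@2 c3@5, authorship 1.2..3.
After op 3 (insert('u')): buffer="uahuakmuaz" (len 10), cursors c1@1 c2@4 c3@8, authorship 11.22..33.
After op 4 (move_left): buffer="uahuakmuaz" (len 10), cursors c1@0 c2@3 c3@7, authorship 11.22..33.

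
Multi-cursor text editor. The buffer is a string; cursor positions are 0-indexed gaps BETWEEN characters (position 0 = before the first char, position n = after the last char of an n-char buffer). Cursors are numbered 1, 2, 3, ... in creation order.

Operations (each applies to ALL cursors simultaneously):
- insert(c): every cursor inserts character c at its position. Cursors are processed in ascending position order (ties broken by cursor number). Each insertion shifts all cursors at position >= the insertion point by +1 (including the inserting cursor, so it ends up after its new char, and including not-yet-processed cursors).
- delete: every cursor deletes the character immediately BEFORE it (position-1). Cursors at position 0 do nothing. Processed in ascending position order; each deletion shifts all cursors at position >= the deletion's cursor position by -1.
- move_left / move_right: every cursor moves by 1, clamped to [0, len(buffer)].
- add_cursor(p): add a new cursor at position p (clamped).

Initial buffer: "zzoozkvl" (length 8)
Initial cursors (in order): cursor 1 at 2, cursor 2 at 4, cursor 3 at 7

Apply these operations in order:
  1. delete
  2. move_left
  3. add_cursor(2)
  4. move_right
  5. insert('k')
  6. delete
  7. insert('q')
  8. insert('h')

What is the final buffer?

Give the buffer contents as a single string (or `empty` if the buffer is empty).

Answer: zqhoqhzqhkqhl

Derivation:
After op 1 (delete): buffer="zozkl" (len 5), cursors c1@1 c2@2 c3@4, authorship .....
After op 2 (move_left): buffer="zozkl" (len 5), cursors c1@0 c2@1 c3@3, authorship .....
After op 3 (add_cursor(2)): buffer="zozkl" (len 5), cursors c1@0 c2@1 c4@2 c3@3, authorship .....
After op 4 (move_right): buffer="zozkl" (len 5), cursors c1@1 c2@2 c4@3 c3@4, authorship .....
After op 5 (insert('k')): buffer="zkokzkkkl" (len 9), cursors c1@2 c2@4 c4@6 c3@8, authorship .1.2.4.3.
After op 6 (delete): buffer="zozkl" (len 5), cursors c1@1 c2@2 c4@3 c3@4, authorship .....
After op 7 (insert('q')): buffer="zqoqzqkql" (len 9), cursors c1@2 c2@4 c4@6 c3@8, authorship .1.2.4.3.
After op 8 (insert('h')): buffer="zqhoqhzqhkqhl" (len 13), cursors c1@3 c2@6 c4@9 c3@12, authorship .11.22.44.33.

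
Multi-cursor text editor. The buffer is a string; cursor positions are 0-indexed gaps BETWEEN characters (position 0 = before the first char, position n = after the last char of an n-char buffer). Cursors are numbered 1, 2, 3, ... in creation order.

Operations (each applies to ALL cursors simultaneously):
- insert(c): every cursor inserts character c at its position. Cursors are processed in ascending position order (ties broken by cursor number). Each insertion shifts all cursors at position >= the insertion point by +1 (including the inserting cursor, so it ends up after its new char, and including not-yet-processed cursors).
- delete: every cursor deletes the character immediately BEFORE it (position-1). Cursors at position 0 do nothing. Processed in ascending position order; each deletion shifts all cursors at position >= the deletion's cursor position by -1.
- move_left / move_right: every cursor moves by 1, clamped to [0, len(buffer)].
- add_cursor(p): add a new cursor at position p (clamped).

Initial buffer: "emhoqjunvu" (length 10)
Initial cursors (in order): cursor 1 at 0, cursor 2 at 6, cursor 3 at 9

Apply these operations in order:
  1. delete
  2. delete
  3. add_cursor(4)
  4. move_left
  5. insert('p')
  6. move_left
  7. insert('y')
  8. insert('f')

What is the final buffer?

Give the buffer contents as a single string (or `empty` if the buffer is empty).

Answer: yfpemhpyyffpoyfpuu

Derivation:
After op 1 (delete): buffer="emhoqunu" (len 8), cursors c1@0 c2@5 c3@7, authorship ........
After op 2 (delete): buffer="emhouu" (len 6), cursors c1@0 c2@4 c3@5, authorship ......
After op 3 (add_cursor(4)): buffer="emhouu" (len 6), cursors c1@0 c2@4 c4@4 c3@5, authorship ......
After op 4 (move_left): buffer="emhouu" (len 6), cursors c1@0 c2@3 c4@3 c3@4, authorship ......
After op 5 (insert('p')): buffer="pemhppopuu" (len 10), cursors c1@1 c2@6 c4@6 c3@8, authorship 1...24.3..
After op 6 (move_left): buffer="pemhppopuu" (len 10), cursors c1@0 c2@5 c4@5 c3@7, authorship 1...24.3..
After op 7 (insert('y')): buffer="ypemhpyypoypuu" (len 14), cursors c1@1 c2@8 c4@8 c3@11, authorship 11...2244.33..
After op 8 (insert('f')): buffer="yfpemhpyyffpoyfpuu" (len 18), cursors c1@2 c2@11 c4@11 c3@15, authorship 111...224244.333..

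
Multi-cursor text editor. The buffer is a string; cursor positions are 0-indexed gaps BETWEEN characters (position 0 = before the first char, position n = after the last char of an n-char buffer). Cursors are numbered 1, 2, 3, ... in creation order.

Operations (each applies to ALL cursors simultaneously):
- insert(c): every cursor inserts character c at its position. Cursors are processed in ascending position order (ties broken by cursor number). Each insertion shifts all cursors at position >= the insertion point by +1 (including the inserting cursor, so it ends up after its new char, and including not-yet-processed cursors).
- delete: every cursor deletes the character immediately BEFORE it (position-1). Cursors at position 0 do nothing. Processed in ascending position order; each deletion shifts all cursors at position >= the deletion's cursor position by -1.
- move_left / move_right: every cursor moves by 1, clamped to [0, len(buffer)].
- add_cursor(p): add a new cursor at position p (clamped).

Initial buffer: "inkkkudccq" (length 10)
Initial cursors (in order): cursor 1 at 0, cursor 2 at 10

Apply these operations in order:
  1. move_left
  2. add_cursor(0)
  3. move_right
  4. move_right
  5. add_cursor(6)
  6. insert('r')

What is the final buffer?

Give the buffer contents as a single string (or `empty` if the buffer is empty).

Answer: inrrkkkurdccqr

Derivation:
After op 1 (move_left): buffer="inkkkudccq" (len 10), cursors c1@0 c2@9, authorship ..........
After op 2 (add_cursor(0)): buffer="inkkkudccq" (len 10), cursors c1@0 c3@0 c2@9, authorship ..........
After op 3 (move_right): buffer="inkkkudccq" (len 10), cursors c1@1 c3@1 c2@10, authorship ..........
After op 4 (move_right): buffer="inkkkudccq" (len 10), cursors c1@2 c3@2 c2@10, authorship ..........
After op 5 (add_cursor(6)): buffer="inkkkudccq" (len 10), cursors c1@2 c3@2 c4@6 c2@10, authorship ..........
After op 6 (insert('r')): buffer="inrrkkkurdccqr" (len 14), cursors c1@4 c3@4 c4@9 c2@14, authorship ..13....4....2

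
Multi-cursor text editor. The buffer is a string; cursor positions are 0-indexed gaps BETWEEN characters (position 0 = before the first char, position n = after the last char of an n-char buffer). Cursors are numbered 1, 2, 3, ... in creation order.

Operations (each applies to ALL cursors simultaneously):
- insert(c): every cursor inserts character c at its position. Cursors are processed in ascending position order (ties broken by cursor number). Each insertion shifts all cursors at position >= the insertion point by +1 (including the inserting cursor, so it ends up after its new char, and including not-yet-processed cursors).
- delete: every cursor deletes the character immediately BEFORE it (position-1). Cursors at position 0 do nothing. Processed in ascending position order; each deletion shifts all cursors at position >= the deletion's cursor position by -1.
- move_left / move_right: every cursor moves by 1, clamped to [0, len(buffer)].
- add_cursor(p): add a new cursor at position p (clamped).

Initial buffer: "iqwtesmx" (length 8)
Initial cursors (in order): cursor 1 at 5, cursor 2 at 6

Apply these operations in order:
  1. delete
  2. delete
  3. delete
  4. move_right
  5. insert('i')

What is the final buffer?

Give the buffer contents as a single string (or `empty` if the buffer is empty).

After op 1 (delete): buffer="iqwtmx" (len 6), cursors c1@4 c2@4, authorship ......
After op 2 (delete): buffer="iqmx" (len 4), cursors c1@2 c2@2, authorship ....
After op 3 (delete): buffer="mx" (len 2), cursors c1@0 c2@0, authorship ..
After op 4 (move_right): buffer="mx" (len 2), cursors c1@1 c2@1, authorship ..
After op 5 (insert('i')): buffer="miix" (len 4), cursors c1@3 c2@3, authorship .12.

Answer: miix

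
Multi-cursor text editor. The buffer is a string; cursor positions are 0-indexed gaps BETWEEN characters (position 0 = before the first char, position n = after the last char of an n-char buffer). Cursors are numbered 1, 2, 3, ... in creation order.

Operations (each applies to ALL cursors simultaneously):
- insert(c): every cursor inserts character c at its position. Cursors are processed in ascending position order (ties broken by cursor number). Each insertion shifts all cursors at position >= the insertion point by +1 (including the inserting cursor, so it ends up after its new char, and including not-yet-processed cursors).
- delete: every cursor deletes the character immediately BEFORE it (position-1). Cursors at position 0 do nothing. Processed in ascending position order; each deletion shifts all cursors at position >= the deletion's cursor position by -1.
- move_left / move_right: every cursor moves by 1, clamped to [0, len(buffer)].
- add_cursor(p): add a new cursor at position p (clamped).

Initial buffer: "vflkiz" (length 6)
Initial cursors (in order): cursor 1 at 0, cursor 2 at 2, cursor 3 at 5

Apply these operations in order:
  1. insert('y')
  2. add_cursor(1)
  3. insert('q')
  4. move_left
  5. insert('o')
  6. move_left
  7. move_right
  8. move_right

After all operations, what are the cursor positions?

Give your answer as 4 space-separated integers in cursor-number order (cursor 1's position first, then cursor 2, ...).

Answer: 5 10 16 5

Derivation:
After op 1 (insert('y')): buffer="yvfylkiyz" (len 9), cursors c1@1 c2@4 c3@8, authorship 1..2...3.
After op 2 (add_cursor(1)): buffer="yvfylkiyz" (len 9), cursors c1@1 c4@1 c2@4 c3@8, authorship 1..2...3.
After op 3 (insert('q')): buffer="yqqvfyqlkiyqz" (len 13), cursors c1@3 c4@3 c2@7 c3@12, authorship 114..22...33.
After op 4 (move_left): buffer="yqqvfyqlkiyqz" (len 13), cursors c1@2 c4@2 c2@6 c3@11, authorship 114..22...33.
After op 5 (insert('o')): buffer="yqooqvfyoqlkiyoqz" (len 17), cursors c1@4 c4@4 c2@9 c3@15, authorship 11144..222...333.
After op 6 (move_left): buffer="yqooqvfyoqlkiyoqz" (len 17), cursors c1@3 c4@3 c2@8 c3@14, authorship 11144..222...333.
After op 7 (move_right): buffer="yqooqvfyoqlkiyoqz" (len 17), cursors c1@4 c4@4 c2@9 c3@15, authorship 11144..222...333.
After op 8 (move_right): buffer="yqooqvfyoqlkiyoqz" (len 17), cursors c1@5 c4@5 c2@10 c3@16, authorship 11144..222...333.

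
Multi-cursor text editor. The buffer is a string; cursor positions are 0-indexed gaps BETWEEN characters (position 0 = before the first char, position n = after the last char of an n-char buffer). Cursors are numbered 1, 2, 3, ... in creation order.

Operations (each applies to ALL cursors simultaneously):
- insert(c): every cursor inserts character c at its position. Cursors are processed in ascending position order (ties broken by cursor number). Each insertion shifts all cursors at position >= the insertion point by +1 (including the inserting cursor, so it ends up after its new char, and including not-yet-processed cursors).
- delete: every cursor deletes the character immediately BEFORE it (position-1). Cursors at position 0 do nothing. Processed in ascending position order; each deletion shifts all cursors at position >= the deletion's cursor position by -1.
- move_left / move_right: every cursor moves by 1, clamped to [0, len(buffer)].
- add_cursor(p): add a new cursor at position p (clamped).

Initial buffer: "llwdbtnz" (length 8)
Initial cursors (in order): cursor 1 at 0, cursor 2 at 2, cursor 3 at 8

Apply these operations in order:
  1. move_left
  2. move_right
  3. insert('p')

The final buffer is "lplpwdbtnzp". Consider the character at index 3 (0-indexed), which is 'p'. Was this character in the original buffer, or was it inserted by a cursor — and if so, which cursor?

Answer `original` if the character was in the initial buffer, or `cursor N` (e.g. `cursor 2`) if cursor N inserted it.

After op 1 (move_left): buffer="llwdbtnz" (len 8), cursors c1@0 c2@1 c3@7, authorship ........
After op 2 (move_right): buffer="llwdbtnz" (len 8), cursors c1@1 c2@2 c3@8, authorship ........
After op 3 (insert('p')): buffer="lplpwdbtnzp" (len 11), cursors c1@2 c2@4 c3@11, authorship .1.2......3
Authorship (.=original, N=cursor N): . 1 . 2 . . . . . . 3
Index 3: author = 2

Answer: cursor 2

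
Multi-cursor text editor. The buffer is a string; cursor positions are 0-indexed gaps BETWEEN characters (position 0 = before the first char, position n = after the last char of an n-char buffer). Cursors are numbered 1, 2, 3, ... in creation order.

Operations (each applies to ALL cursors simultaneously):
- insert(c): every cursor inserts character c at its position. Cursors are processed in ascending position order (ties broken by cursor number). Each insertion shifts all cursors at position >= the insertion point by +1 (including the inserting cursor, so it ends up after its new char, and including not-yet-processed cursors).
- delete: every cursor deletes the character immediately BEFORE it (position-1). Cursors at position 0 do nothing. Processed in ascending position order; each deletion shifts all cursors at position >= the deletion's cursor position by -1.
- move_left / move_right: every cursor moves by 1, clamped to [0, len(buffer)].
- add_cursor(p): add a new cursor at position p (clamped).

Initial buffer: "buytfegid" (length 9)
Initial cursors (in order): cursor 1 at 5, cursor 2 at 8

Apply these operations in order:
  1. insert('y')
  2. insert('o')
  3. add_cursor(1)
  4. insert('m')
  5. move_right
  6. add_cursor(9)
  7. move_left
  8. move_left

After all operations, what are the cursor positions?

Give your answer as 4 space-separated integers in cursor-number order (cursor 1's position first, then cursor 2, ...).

Answer: 8 14 1 7

Derivation:
After op 1 (insert('y')): buffer="buytfyegiyd" (len 11), cursors c1@6 c2@10, authorship .....1...2.
After op 2 (insert('o')): buffer="buytfyoegiyod" (len 13), cursors c1@7 c2@12, authorship .....11...22.
After op 3 (add_cursor(1)): buffer="buytfyoegiyod" (len 13), cursors c3@1 c1@7 c2@12, authorship .....11...22.
After op 4 (insert('m')): buffer="bmuytfyomegiyomd" (len 16), cursors c3@2 c1@9 c2@15, authorship .3....111...222.
After op 5 (move_right): buffer="bmuytfyomegiyomd" (len 16), cursors c3@3 c1@10 c2@16, authorship .3....111...222.
After op 6 (add_cursor(9)): buffer="bmuytfyomegiyomd" (len 16), cursors c3@3 c4@9 c1@10 c2@16, authorship .3....111...222.
After op 7 (move_left): buffer="bmuytfyomegiyomd" (len 16), cursors c3@2 c4@8 c1@9 c2@15, authorship .3....111...222.
After op 8 (move_left): buffer="bmuytfyomegiyomd" (len 16), cursors c3@1 c4@7 c1@8 c2@14, authorship .3....111...222.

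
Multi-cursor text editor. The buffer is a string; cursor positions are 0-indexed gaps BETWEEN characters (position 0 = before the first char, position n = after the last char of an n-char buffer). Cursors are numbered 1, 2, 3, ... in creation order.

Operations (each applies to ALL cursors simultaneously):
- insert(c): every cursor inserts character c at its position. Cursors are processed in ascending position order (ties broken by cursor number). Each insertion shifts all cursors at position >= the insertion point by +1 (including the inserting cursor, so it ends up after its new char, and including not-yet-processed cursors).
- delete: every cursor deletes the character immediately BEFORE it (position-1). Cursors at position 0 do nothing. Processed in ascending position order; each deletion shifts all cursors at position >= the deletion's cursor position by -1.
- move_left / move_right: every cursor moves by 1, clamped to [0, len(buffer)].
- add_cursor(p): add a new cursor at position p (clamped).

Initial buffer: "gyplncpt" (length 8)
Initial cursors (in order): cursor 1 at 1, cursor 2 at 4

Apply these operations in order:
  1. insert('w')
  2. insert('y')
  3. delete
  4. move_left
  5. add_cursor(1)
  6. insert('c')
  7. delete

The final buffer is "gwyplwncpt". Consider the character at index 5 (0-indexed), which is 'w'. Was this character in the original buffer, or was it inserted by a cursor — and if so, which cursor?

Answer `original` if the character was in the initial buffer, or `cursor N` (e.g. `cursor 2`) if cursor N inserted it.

After op 1 (insert('w')): buffer="gwyplwncpt" (len 10), cursors c1@2 c2@6, authorship .1...2....
After op 2 (insert('y')): buffer="gwyyplwyncpt" (len 12), cursors c1@3 c2@8, authorship .11...22....
After op 3 (delete): buffer="gwyplwncpt" (len 10), cursors c1@2 c2@6, authorship .1...2....
After op 4 (move_left): buffer="gwyplwncpt" (len 10), cursors c1@1 c2@5, authorship .1...2....
After op 5 (add_cursor(1)): buffer="gwyplwncpt" (len 10), cursors c1@1 c3@1 c2@5, authorship .1...2....
After op 6 (insert('c')): buffer="gccwyplcwncpt" (len 13), cursors c1@3 c3@3 c2@8, authorship .131...22....
After op 7 (delete): buffer="gwyplwncpt" (len 10), cursors c1@1 c3@1 c2@5, authorship .1...2....
Authorship (.=original, N=cursor N): . 1 . . . 2 . . . .
Index 5: author = 2

Answer: cursor 2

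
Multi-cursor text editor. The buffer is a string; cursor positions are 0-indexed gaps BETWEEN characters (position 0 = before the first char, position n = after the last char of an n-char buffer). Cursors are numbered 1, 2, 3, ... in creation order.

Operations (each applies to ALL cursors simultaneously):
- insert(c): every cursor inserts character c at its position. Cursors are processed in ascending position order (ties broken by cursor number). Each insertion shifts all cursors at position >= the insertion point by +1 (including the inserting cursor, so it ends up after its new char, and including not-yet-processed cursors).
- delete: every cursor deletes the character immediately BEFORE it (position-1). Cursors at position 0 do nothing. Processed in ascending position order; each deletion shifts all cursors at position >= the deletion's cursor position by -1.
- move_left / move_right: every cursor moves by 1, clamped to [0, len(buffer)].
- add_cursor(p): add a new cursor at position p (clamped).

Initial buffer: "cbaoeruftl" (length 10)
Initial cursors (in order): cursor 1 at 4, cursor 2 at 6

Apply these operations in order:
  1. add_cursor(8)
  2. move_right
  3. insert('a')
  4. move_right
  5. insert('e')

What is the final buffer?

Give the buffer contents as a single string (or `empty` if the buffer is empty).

Answer: cbaoeareuafetale

Derivation:
After op 1 (add_cursor(8)): buffer="cbaoeruftl" (len 10), cursors c1@4 c2@6 c3@8, authorship ..........
After op 2 (move_right): buffer="cbaoeruftl" (len 10), cursors c1@5 c2@7 c3@9, authorship ..........
After op 3 (insert('a')): buffer="cbaoearuaftal" (len 13), cursors c1@6 c2@9 c3@12, authorship .....1..2..3.
After op 4 (move_right): buffer="cbaoearuaftal" (len 13), cursors c1@7 c2@10 c3@13, authorship .....1..2..3.
After op 5 (insert('e')): buffer="cbaoeareuafetale" (len 16), cursors c1@8 c2@12 c3@16, authorship .....1.1.2.2.3.3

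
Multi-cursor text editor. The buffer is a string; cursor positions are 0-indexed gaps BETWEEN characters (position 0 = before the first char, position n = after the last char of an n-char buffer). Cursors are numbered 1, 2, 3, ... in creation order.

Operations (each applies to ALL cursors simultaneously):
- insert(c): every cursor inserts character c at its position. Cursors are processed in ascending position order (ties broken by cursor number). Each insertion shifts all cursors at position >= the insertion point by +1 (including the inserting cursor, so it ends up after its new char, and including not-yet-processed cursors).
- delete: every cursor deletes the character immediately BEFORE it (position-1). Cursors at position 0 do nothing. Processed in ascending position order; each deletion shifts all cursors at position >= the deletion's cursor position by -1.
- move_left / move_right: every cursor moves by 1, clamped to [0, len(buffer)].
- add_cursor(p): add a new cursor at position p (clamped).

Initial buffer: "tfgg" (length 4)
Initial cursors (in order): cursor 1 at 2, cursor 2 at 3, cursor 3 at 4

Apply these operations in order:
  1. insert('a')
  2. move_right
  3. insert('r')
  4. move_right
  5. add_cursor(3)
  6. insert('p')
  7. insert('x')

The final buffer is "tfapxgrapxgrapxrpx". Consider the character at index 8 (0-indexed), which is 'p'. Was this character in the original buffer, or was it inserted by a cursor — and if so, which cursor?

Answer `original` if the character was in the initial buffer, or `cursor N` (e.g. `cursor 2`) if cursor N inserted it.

Answer: cursor 1

Derivation:
After op 1 (insert('a')): buffer="tfagaga" (len 7), cursors c1@3 c2@5 c3@7, authorship ..1.2.3
After op 2 (move_right): buffer="tfagaga" (len 7), cursors c1@4 c2@6 c3@7, authorship ..1.2.3
After op 3 (insert('r')): buffer="tfagragrar" (len 10), cursors c1@5 c2@8 c3@10, authorship ..1.12.233
After op 4 (move_right): buffer="tfagragrar" (len 10), cursors c1@6 c2@9 c3@10, authorship ..1.12.233
After op 5 (add_cursor(3)): buffer="tfagragrar" (len 10), cursors c4@3 c1@6 c2@9 c3@10, authorship ..1.12.233
After op 6 (insert('p')): buffer="tfapgrapgraprp" (len 14), cursors c4@4 c1@8 c2@12 c3@14, authorship ..14.121.23233
After op 7 (insert('x')): buffer="tfapxgrapxgrapxrpx" (len 18), cursors c4@5 c1@10 c2@15 c3@18, authorship ..144.1211.2322333
Authorship (.=original, N=cursor N): . . 1 4 4 . 1 2 1 1 . 2 3 2 2 3 3 3
Index 8: author = 1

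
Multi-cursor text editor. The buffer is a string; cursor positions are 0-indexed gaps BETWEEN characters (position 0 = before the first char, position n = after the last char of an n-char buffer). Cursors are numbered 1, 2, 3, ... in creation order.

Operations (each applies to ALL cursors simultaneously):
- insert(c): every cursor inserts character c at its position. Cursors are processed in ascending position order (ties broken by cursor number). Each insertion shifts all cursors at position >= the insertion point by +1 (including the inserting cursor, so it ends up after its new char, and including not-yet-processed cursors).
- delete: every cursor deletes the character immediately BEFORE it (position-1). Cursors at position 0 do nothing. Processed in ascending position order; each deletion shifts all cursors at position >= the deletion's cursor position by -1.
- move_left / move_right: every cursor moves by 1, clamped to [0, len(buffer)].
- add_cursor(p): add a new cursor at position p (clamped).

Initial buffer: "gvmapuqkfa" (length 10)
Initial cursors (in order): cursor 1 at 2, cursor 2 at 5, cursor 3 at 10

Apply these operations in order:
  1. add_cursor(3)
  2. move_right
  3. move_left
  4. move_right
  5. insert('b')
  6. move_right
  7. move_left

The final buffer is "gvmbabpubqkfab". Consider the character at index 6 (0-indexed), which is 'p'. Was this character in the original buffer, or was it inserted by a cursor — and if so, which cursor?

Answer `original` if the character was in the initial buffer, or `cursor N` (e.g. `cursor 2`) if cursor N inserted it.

After op 1 (add_cursor(3)): buffer="gvmapuqkfa" (len 10), cursors c1@2 c4@3 c2@5 c3@10, authorship ..........
After op 2 (move_right): buffer="gvmapuqkfa" (len 10), cursors c1@3 c4@4 c2@6 c3@10, authorship ..........
After op 3 (move_left): buffer="gvmapuqkfa" (len 10), cursors c1@2 c4@3 c2@5 c3@9, authorship ..........
After op 4 (move_right): buffer="gvmapuqkfa" (len 10), cursors c1@3 c4@4 c2@6 c3@10, authorship ..........
After op 5 (insert('b')): buffer="gvmbabpubqkfab" (len 14), cursors c1@4 c4@6 c2@9 c3@14, authorship ...1.4..2....3
After op 6 (move_right): buffer="gvmbabpubqkfab" (len 14), cursors c1@5 c4@7 c2@10 c3@14, authorship ...1.4..2....3
After op 7 (move_left): buffer="gvmbabpubqkfab" (len 14), cursors c1@4 c4@6 c2@9 c3@13, authorship ...1.4..2....3
Authorship (.=original, N=cursor N): . . . 1 . 4 . . 2 . . . . 3
Index 6: author = original

Answer: original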